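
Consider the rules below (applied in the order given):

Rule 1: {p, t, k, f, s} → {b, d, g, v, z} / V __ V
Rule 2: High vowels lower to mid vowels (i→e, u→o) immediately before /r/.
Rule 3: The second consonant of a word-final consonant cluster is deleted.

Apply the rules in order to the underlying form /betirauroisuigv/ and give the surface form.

bederaoroizuig

Rule 1 (intervocalic voicing): /t/ is a voiceless obstruent between vowels /e/ and /i/, so it voices to [d]. /s/ is a voiceless obstruent between vowels /i/ and /u/, so it voices to [z]. /betirauroisuigv/ → bedirauroizuigv.
Rule 2 (pre-rhotic lowering): /i/ is a high vowel immediately before /r/, so it lowers to [e]. /u/ is a high vowel immediately before /r/, so it lowers to [o]. /bedirauroizuigv/ → bederaoroizuigv.
Rule 3 (final cluster simplification): /v/ is the second consonant of a word-final cluster /gv/, so it deletes. /bederaoroizuigv/ → bederaoroizuig.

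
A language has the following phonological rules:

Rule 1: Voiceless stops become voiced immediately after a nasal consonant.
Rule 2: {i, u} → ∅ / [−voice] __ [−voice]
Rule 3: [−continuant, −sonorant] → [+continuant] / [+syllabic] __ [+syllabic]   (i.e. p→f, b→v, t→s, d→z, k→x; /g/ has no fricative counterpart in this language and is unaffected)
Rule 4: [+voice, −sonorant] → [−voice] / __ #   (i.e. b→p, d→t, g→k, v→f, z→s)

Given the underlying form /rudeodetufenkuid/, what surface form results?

ruzeozetfenguit

Rule 1 (post-nasal voicing): /k/ is a voiceless stop immediately after the nasal /n/, so it voices to [g]. /rudeodetufenkuid/ → rudeodetufenguid.
Rule 2 (high vowel syncope): /u/ is a high vowel flanked by voiceless consonants /t/ and /f/, so it deletes. /rudeodetufenguid/ → rudeodetfenguid.
Rule 3 (intervocalic spirantization): /d/ is a stop between vowels /u/ and /e/, so it spirantizes to the fricative [z]. /d/ is a stop between vowels /o/ and /e/, so it spirantizes to the fricative [z]. /rudeodetfenguid/ → ruzeozetfenguid.
Rule 4 (final devoicing): /d/ is a voiced obstruent in word-final position, so it devoices to [t]. /ruzeozetfenguid/ → ruzeozetfenguit.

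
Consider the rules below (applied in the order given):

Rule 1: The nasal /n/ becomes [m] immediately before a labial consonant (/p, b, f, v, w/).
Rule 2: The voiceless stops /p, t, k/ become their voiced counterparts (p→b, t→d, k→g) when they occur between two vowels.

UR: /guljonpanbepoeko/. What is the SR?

guljompambeboego

Rule 1 (nasal place assimilation): /n/ precedes the labial consonant /p/, so it assimilates in place to [m]. /n/ precedes the labial consonant /b/, so it assimilates in place to [m]. /guljonpanbepoeko/ → guljompambepoeko.
Rule 2 (intervocalic voicing): /p/ is a voiceless stop between vowels /e/ and /o/, so it voices to [b]. /k/ is a voiceless stop between vowels /e/ and /o/, so it voices to [g]. /guljompambepoeko/ → guljompambeboego.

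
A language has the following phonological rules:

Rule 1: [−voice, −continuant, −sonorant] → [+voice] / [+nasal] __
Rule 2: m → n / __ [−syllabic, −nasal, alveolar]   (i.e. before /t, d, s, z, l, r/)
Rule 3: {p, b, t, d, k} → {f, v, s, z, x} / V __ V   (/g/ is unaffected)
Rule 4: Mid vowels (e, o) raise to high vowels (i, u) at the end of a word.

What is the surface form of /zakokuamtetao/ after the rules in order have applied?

zaxoxuandesau

Rule 1 (post-nasal voicing): /t/ is a voiceless stop immediately after the nasal /m/, so it voices to [d]. /zakokuamtetao/ → zakokuamdetao.
Rule 2 (nasal place assimilation): /m/ precedes the alveolar consonant /d/, so it assimilates in place to [n]. /zakokuamdetao/ → zakokuandetao.
Rule 3 (intervocalic spirantization): /k/ is a stop between vowels /a/ and /o/, so it spirantizes to the fricative [x]. /k/ is a stop between vowels /o/ and /u/, so it spirantizes to the fricative [x]. /t/ is a stop between vowels /e/ and /a/, so it spirantizes to the fricative [s]. /zakokuandetao/ → zaxoxuandesao.
Rule 4 (final vowel raising): /o/ is a mid vowel in word-final position, so it raises to [u]. /zaxoxuandesao/ → zaxoxuandesau.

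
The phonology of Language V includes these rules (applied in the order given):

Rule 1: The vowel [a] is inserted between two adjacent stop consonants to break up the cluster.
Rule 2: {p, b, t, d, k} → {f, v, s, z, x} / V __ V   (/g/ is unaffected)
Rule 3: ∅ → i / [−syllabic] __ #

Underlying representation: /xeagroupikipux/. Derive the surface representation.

Rule 1 (stop-cluster a-epenthesis): no segment meets the environment; /xeagroupikipux/ is unchanged.
Rule 2 (intervocalic spirantization): /p/ is a stop between vowels /u/ and /i/, so it spirantizes to the fricative [f]. /k/ is a stop between vowels /i/ and /i/, so it spirantizes to the fricative [x]. /p/ is a stop between vowels /i/ and /u/, so it spirantizes to the fricative [f]. /xeagroupikipux/ → xeagroufixifux.
Rule 3 (final i-epenthesis): the form ends in the consonant /x/, so [i] is inserted word-finally. /xeagroufixifux/ → xeagroufixifuxi.

xeagroufixifuxi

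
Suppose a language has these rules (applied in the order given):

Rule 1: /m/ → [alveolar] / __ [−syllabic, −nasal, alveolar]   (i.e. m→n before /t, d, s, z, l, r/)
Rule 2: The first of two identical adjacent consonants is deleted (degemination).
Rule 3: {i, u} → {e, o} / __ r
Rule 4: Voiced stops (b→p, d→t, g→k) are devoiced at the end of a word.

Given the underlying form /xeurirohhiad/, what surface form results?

xeorerohiat

Rule 1 (nasal place assimilation): no segment meets the environment; /xeurirohhiad/ is unchanged.
Rule 2 (degemination): /hh/ is a geminate; the first /h/ deletes. /xeurirohhiad/ → xeurirohiad.
Rule 3 (pre-rhotic lowering): /u/ is a high vowel immediately before /r/, so it lowers to [o]. /i/ is a high vowel immediately before /r/, so it lowers to [e]. /xeurirohiad/ → xeorerohiad.
Rule 4 (final devoicing): /d/ is a voiced stop in word-final position, so it devoices to [t]. /xeorerohiad/ → xeorerohiat.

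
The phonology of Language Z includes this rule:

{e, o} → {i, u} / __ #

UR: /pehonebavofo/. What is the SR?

/o/ is a mid vowel in word-final position, so it raises to [u].
Surface form: [pehonebavofu].

pehonebavofu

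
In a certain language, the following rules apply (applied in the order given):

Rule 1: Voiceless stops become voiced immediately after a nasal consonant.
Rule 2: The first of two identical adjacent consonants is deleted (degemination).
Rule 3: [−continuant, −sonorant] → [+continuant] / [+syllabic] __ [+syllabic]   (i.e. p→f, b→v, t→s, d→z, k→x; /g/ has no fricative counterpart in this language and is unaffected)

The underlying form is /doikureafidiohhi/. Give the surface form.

doixureafiziohi

Rule 1 (post-nasal voicing): no segment meets the environment; /doikureafidiohhi/ is unchanged.
Rule 2 (degemination): /hh/ is a geminate; the first /h/ deletes. /doikureafidiohhi/ → doikureafidiohi.
Rule 3 (intervocalic spirantization): /k/ is a stop between vowels /i/ and /u/, so it spirantizes to the fricative [x]. /d/ is a stop between vowels /i/ and /i/, so it spirantizes to the fricative [z]. /doikureafidiohi/ → doixureafiziohi.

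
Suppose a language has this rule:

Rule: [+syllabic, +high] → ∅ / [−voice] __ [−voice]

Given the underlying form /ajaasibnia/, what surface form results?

ajaasibnia

No segment of /ajaasibnia/ meets the structural description of the rule, so the form surfaces unchanged.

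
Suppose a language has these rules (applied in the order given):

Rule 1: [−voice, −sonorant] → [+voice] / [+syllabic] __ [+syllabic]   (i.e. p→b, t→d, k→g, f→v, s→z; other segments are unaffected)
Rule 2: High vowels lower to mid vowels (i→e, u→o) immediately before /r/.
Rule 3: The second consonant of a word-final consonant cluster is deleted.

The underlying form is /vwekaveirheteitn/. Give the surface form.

vwegaveerhedeit

Rule 1 (intervocalic voicing): /k/ is a voiceless obstruent between vowels /e/ and /a/, so it voices to [g]. /t/ is a voiceless obstruent between vowels /e/ and /e/, so it voices to [d]. /vwekaveirheteitn/ → vwegaveirhedeitn.
Rule 2 (pre-rhotic lowering): /i/ is a high vowel immediately before /r/, so it lowers to [e]. /vwegaveirhedeitn/ → vwegaveerhedeitn.
Rule 3 (final cluster simplification): /n/ is the second consonant of a word-final cluster /tn/, so it deletes. /vwegaveerhedeitn/ → vwegaveerhedeit.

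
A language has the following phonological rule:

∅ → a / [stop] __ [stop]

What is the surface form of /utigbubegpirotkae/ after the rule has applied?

utigabubegapirotakae

/g/ and /b/ form a stop–stop cluster, so [a] is inserted between them.
/g/ and /p/ form a stop–stop cluster, so [a] is inserted between them.
/t/ and /k/ form a stop–stop cluster, so [a] is inserted between them.
Surface form: [utigabubegapirotakae].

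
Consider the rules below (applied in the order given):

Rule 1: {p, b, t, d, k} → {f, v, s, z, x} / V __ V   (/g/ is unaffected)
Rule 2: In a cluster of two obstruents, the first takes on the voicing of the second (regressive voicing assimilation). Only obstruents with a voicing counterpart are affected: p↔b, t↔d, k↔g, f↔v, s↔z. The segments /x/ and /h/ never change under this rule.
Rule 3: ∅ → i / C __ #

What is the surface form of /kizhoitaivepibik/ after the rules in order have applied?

Rule 1 (intervocalic spirantization): /t/ is a stop between vowels /i/ and /a/, so it spirantizes to the fricative [s]. /p/ is a stop between vowels /e/ and /i/, so it spirantizes to the fricative [f]. /b/ is a stop between vowels /i/ and /i/, so it spirantizes to the fricative [v]. /kizhoitaivepibik/ → kizhoisaivefivik.
Rule 2 (regressive voicing assimilation): /z/ precedes the voiceless obstruent /h/, so it devoices to [s] by assimilation. /kizhoisaivefivik/ → kishoisaivefivik.
Rule 3 (final i-epenthesis): the form ends in the consonant /k/, so [i] is inserted word-finally. /kishoisaivefivik/ → kishoisaivefiviki.

kishoisaivefiviki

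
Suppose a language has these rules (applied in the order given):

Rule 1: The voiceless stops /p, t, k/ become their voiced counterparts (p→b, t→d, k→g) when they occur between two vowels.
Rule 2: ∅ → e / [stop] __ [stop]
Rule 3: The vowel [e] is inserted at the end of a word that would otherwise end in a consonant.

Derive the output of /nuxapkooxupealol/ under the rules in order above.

Rule 1 (intervocalic voicing): /p/ is a voiceless stop between vowels /u/ and /e/, so it voices to [b]. /nuxapkooxupealol/ → nuxapkooxubealol.
Rule 2 (stop-cluster e-epenthesis): /p/ and /k/ form a stop–stop cluster, so [e] is inserted between them. /nuxapkooxubealol/ → nuxapekooxubealol.
Rule 3 (final e-epenthesis): the form ends in the consonant /l/, so [e] is inserted word-finally. /nuxapekooxubealol/ → nuxapekooxubealole.

nuxapekooxubealole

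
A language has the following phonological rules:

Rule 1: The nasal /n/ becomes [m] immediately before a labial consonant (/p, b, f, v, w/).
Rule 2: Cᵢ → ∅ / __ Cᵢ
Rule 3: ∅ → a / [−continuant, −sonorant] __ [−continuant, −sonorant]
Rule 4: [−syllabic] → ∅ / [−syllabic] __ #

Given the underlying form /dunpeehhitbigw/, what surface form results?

dumpeehitabig

Rule 1 (nasal place assimilation): /n/ precedes the labial consonant /p/, so it assimilates in place to [m]. /dunpeehhitbigw/ → dumpeehhitbigw.
Rule 2 (degemination): /hh/ is a geminate; the first /h/ deletes. /dumpeehhitbigw/ → dumpeehitbigw.
Rule 3 (stop-cluster a-epenthesis): /t/ and /b/ form a stop–stop cluster, so [a] is inserted between them. /dumpeehitbigw/ → dumpeehitabigw.
Rule 4 (final cluster simplification): /w/ is the second consonant of a word-final cluster /gw/, so it deletes. /dumpeehitabigw/ → dumpeehitabig.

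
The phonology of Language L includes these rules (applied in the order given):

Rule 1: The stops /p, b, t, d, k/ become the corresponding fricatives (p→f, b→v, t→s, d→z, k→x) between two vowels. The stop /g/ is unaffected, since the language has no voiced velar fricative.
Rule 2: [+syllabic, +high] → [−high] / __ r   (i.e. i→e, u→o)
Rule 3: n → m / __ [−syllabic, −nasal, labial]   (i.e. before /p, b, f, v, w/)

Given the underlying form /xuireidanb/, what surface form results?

Rule 1 (intervocalic spirantization): /d/ is a stop between vowels /i/ and /a/, so it spirantizes to the fricative [z]. /xuireidanb/ → xuireizanb.
Rule 2 (pre-rhotic lowering): /i/ is a high vowel immediately before /r/, so it lowers to [e]. /xuireizanb/ → xuereizanb.
Rule 3 (nasal place assimilation): /n/ precedes the labial consonant /b/, so it assimilates in place to [m]. /xuereizanb/ → xuereizamb.

xuereizamb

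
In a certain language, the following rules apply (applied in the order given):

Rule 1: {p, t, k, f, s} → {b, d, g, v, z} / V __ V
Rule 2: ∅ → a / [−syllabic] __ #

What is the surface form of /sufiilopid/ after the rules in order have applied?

suviilobida

Rule 1 (intervocalic voicing): /f/ is a voiceless obstruent between vowels /u/ and /i/, so it voices to [v]. /p/ is a voiceless obstruent between vowels /o/ and /i/, so it voices to [b]. /sufiilopid/ → suviilobid.
Rule 2 (final a-epenthesis): the form ends in the consonant /d/, so [a] is inserted word-finally. /suviilobid/ → suviilobida.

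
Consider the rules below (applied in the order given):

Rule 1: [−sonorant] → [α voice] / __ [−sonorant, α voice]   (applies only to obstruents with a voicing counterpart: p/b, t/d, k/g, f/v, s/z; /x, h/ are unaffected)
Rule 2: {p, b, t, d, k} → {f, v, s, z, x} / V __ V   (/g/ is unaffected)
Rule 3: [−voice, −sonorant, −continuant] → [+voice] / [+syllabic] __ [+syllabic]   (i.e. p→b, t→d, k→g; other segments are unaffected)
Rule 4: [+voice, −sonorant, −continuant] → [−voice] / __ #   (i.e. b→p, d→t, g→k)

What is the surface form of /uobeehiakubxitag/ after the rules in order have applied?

uoveehiaxupxisak

Rule 1 (regressive voicing assimilation): /b/ precedes the voiceless obstruent /x/, so it devoices to [p] by assimilation. /uobeehiakubxitag/ → uobeehiakupxitag.
Rule 2 (intervocalic spirantization): /b/ is a stop between vowels /o/ and /e/, so it spirantizes to the fricative [v]. /k/ is a stop between vowels /a/ and /u/, so it spirantizes to the fricative [x]. /t/ is a stop between vowels /i/ and /a/, so it spirantizes to the fricative [s]. /uobeehiakupxitag/ → uoveehiaxupxisag.
Rule 3 (intervocalic voicing): no segment meets the environment; /uoveehiaxupxisag/ is unchanged.
Rule 4 (final devoicing): /g/ is a voiced stop in word-final position, so it devoices to [k]. /uoveehiaxupxisag/ → uoveehiaxupxisak.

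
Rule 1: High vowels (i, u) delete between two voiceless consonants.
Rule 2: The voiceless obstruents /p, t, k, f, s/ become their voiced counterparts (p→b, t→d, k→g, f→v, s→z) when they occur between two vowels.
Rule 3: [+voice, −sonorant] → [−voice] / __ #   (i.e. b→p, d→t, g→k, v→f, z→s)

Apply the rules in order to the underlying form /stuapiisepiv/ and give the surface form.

Rule 1 (high vowel syncope): no segment meets the environment; /stuapiisepiv/ is unchanged.
Rule 2 (intervocalic voicing): /p/ is a voiceless obstruent between vowels /a/ and /i/, so it voices to [b]. /s/ is a voiceless obstruent between vowels /i/ and /e/, so it voices to [z]. /p/ is a voiceless obstruent between vowels /e/ and /i/, so it voices to [b]. /stuapiisepiv/ → stuabiizebiv.
Rule 3 (final devoicing): /v/ is a voiced obstruent in word-final position, so it devoices to [f]. /stuabiizebiv/ → stuabiizebif.

stuabiizebif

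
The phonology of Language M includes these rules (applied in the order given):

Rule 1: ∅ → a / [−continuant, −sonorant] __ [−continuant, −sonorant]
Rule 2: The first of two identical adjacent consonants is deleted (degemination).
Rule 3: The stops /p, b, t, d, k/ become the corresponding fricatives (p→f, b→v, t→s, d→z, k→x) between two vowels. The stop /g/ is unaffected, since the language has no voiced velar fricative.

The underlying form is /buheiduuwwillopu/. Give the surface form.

Rule 1 (stop-cluster a-epenthesis): no segment meets the environment; /buheiduuwwillopu/ is unchanged.
Rule 2 (degemination): /ww/ is a geminate; the first /w/ deletes. /ll/ is a geminate; the first /l/ deletes. /buheiduuwwillopu/ → buheiduuwilopu.
Rule 3 (intervocalic spirantization): /d/ is a stop between vowels /i/ and /u/, so it spirantizes to the fricative [z]. /p/ is a stop between vowels /o/ and /u/, so it spirantizes to the fricative [f]. /buheiduuwilopu/ → buheizuuwilofu.

buheizuuwilofu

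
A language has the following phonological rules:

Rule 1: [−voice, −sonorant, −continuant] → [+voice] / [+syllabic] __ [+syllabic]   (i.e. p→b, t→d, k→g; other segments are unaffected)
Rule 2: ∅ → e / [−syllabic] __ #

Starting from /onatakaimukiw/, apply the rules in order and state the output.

Rule 1 (intervocalic voicing): /t/ is a voiceless stop between vowels /a/ and /a/, so it voices to [d]. /k/ is a voiceless stop between vowels /a/ and /a/, so it voices to [g]. /k/ is a voiceless stop between vowels /u/ and /i/, so it voices to [g]. /onatakaimukiw/ → onadagaimugiw.
Rule 2 (final e-epenthesis): the form ends in the consonant /w/, so [e] is inserted word-finally. /onadagaimugiw/ → onadagaimugiwe.

onadagaimugiwe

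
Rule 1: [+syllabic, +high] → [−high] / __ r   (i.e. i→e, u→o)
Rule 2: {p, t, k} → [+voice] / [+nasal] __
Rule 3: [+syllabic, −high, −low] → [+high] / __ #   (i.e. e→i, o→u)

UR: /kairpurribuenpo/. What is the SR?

kaerporribuenbu

Rule 1 (pre-rhotic lowering): /i/ is a high vowel immediately before /r/, so it lowers to [e]. /u/ is a high vowel immediately before /r/, so it lowers to [o]. /kairpurribuenpo/ → kaerporribuenpo.
Rule 2 (post-nasal voicing): /p/ is a voiceless stop immediately after the nasal /n/, so it voices to [b]. /kaerporribuenpo/ → kaerporribuenbo.
Rule 3 (final vowel raising): /o/ is a mid vowel in word-final position, so it raises to [u]. /kaerporribuenbo/ → kaerporribuenbu.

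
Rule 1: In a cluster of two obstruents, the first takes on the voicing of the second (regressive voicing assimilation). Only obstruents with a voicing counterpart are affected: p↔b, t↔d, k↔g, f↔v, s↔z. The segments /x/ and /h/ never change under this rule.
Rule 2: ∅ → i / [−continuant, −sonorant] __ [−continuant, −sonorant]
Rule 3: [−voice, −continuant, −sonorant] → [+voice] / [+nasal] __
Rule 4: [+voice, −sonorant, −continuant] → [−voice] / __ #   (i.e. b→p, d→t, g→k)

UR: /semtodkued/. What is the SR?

semdotikuet

Rule 1 (regressive voicing assimilation): /d/ precedes the voiceless obstruent /k/, so it devoices to [t] by assimilation. /semtodkued/ → semtotkued.
Rule 2 (stop-cluster i-epenthesis): /t/ and /k/ form a stop–stop cluster, so [i] is inserted between them. /semtotkued/ → semtotikued.
Rule 3 (post-nasal voicing): /t/ is a voiceless stop immediately after the nasal /m/, so it voices to [d]. /semtotikued/ → semdotikued.
Rule 4 (final devoicing): /d/ is a voiced stop in word-final position, so it devoices to [t]. /semdotikued/ → semdotikuet.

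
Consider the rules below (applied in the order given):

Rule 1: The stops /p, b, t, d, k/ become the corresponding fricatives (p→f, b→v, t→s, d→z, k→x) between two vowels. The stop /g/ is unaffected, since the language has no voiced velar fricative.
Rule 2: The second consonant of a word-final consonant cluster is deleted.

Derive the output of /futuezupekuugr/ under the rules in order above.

fusuezufexuug

Rule 1 (intervocalic spirantization): /t/ is a stop between vowels /u/ and /u/, so it spirantizes to the fricative [s]. /p/ is a stop between vowels /u/ and /e/, so it spirantizes to the fricative [f]. /k/ is a stop between vowels /e/ and /u/, so it spirantizes to the fricative [x]. /futuezupekuugr/ → fusuezufexuugr.
Rule 2 (final cluster simplification): /r/ is the second consonant of a word-final cluster /gr/, so it deletes. /fusuezufexuugr/ → fusuezufexuug.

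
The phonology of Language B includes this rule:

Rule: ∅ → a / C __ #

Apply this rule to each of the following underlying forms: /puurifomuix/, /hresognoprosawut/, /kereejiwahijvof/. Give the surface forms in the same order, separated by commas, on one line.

/puurifomuix/: the form ends in the consonant /x/, so [a] is inserted word-finally. → [puurifomuixa].
/hresognoprosawut/: the form ends in the consonant /t/, so [a] is inserted word-finally. → [hresognoprosawuta].
/kereejiwahijvof/: the form ends in the consonant /f/, so [a] is inserted word-finally. → [kereejiwahijvofa].

puurifomuixa, hresognoprosawuta, kereejiwahijvofa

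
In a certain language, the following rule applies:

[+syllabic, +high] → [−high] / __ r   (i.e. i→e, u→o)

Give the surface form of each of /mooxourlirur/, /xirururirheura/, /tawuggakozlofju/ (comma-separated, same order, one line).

/mooxourlirur/: /u/ is a high vowel immediately before /r/, so it lowers to [o]. /i/ is a high vowel immediately before /r/, so it lowers to [e]. /u/ is a high vowel immediately before /r/, so it lowers to [o]. → [mooxoorleror].
/xirururirheura/: /i/ is a high vowel immediately before /r/, so it lowers to [e]. /u/ is a high vowel immediately before /r/, so it lowers to [o]. /u/ is a high vowel immediately before /r/, so it lowers to [o]. /i/ is a high vowel immediately before /r/, so it lowers to [e]. /u/ is a high vowel immediately before /r/, so it lowers to [o]. → [xerororerheora].
/tawuggakozlofju/: the rule's environment is not met; surfaces unchanged as [tawuggakozlofju].

mooxoorleror, xerororerheora, tawuggakozlofju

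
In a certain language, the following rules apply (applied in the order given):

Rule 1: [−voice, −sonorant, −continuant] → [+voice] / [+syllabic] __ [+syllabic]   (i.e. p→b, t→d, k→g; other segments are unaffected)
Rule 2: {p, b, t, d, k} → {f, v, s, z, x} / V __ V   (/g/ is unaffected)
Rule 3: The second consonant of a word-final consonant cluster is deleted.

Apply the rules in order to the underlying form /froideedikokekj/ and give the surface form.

froizeezigogek

Rule 1 (intervocalic voicing): /k/ is a voiceless stop between vowels /i/ and /o/, so it voices to [g]. /k/ is a voiceless stop between vowels /o/ and /e/, so it voices to [g]. /froideedikokekj/ → froideedigogekj.
Rule 2 (intervocalic spirantization): /d/ is a stop between vowels /i/ and /e/, so it spirantizes to the fricative [z]. /d/ is a stop between vowels /e/ and /i/, so it spirantizes to the fricative [z]. /froideedigogekj/ → froizeezigogekj.
Rule 3 (final cluster simplification): /j/ is the second consonant of a word-final cluster /kj/, so it deletes. /froizeezigogekj/ → froizeezigogek.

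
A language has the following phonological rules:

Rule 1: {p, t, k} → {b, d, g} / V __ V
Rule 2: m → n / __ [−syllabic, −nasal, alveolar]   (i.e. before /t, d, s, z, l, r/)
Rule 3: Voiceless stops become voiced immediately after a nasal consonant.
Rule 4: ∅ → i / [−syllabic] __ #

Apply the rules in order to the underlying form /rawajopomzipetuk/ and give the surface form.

Rule 1 (intervocalic voicing): /p/ is a voiceless stop between vowels /o/ and /o/, so it voices to [b]. /p/ is a voiceless stop between vowels /i/ and /e/, so it voices to [b]. /t/ is a voiceless stop between vowels /e/ and /u/, so it voices to [d]. /rawajopomzipetuk/ → rawajobomzibeduk.
Rule 2 (nasal place assimilation): /m/ precedes the alveolar consonant /z/, so it assimilates in place to [n]. /rawajobomzibeduk/ → rawajobonzibeduk.
Rule 3 (post-nasal voicing): no segment meets the environment; /rawajobonzibeduk/ is unchanged.
Rule 4 (final i-epenthesis): the form ends in the consonant /k/, so [i] is inserted word-finally. /rawajobonzibeduk/ → rawajobonzibeduki.

rawajobonzibeduki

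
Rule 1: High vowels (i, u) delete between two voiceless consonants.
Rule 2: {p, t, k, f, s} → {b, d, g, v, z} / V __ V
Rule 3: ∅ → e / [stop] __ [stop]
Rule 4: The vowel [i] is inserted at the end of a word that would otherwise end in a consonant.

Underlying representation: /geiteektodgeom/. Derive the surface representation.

Rule 1 (high vowel syncope): no segment meets the environment; /geiteektodgeom/ is unchanged.
Rule 2 (intervocalic voicing): /t/ is a voiceless obstruent between vowels /i/ and /e/, so it voices to [d]. /geiteektodgeom/ → geideektodgeom.
Rule 3 (stop-cluster e-epenthesis): /k/ and /t/ form a stop–stop cluster, so [e] is inserted between them. /d/ and /g/ form a stop–stop cluster, so [e] is inserted between them. /geideektodgeom/ → geideeketodegeom.
Rule 4 (final i-epenthesis): the form ends in the consonant /m/, so [i] is inserted word-finally. /geideeketodegeom/ → geideeketodegeomi.

geideeketodegeomi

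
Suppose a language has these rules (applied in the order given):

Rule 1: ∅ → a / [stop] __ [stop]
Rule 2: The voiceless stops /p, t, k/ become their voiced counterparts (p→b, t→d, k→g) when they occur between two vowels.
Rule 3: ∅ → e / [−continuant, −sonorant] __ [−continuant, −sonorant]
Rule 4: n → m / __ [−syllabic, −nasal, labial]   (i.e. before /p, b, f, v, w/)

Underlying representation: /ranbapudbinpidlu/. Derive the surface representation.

rambabudabimpidlu

Rule 1 (stop-cluster a-epenthesis): /d/ and /b/ form a stop–stop cluster, so [a] is inserted between them. /ranbapudbinpidlu/ → ranbapudabinpidlu.
Rule 2 (intervocalic voicing): /p/ is a voiceless stop between vowels /a/ and /u/, so it voices to [b]. /ranbapudabinpidlu/ → ranbabudabinpidlu.
Rule 3 (stop-cluster e-epenthesis): no segment meets the environment; /ranbabudabinpidlu/ is unchanged.
Rule 4 (nasal place assimilation): /n/ precedes the labial consonant /b/, so it assimilates in place to [m]. /n/ precedes the labial consonant /p/, so it assimilates in place to [m]. /ranbabudabinpidlu/ → rambabudabimpidlu.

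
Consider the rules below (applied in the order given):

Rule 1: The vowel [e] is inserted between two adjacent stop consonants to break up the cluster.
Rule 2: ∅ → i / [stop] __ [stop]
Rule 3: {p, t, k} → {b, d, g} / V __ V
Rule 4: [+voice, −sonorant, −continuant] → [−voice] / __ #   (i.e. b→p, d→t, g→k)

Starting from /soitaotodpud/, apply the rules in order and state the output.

Rule 1 (stop-cluster e-epenthesis): /d/ and /p/ form a stop–stop cluster, so [e] is inserted between them. /soitaotodpud/ → soitaotodepud.
Rule 2 (stop-cluster i-epenthesis): no segment meets the environment; /soitaotodepud/ is unchanged.
Rule 3 (intervocalic voicing): /t/ is a voiceless stop between vowels /i/ and /a/, so it voices to [d]. /t/ is a voiceless stop between vowels /o/ and /o/, so it voices to [d]. /p/ is a voiceless stop between vowels /e/ and /u/, so it voices to [b]. /soitaotodepud/ → soidaododebud.
Rule 4 (final devoicing): /d/ is a voiced stop in word-final position, so it devoices to [t]. /soidaododebud/ → soidaododebut.

soidaododebut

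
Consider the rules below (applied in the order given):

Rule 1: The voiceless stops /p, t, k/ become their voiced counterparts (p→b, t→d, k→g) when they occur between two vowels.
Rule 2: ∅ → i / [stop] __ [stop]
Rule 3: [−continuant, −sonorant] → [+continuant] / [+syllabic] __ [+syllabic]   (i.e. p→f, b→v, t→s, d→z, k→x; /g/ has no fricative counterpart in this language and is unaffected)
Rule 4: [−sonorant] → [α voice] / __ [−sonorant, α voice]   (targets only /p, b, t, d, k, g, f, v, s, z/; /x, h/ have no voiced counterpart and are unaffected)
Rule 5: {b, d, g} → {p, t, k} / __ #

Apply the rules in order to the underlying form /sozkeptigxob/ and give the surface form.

Rule 1 (intervocalic voicing): no segment meets the environment; /sozkeptigxob/ is unchanged.
Rule 2 (stop-cluster i-epenthesis): /p/ and /t/ form a stop–stop cluster, so [i] is inserted between them. /sozkeptigxob/ → sozkepitigxob.
Rule 3 (intervocalic spirantization): /p/ is a stop between vowels /e/ and /i/, so it spirantizes to the fricative [f]. /t/ is a stop between vowels /i/ and /i/, so it spirantizes to the fricative [s]. /sozkepitigxob/ → sozkefisigxob.
Rule 4 (regressive voicing assimilation): /z/ precedes the voiceless obstruent /k/, so it devoices to [s] by assimilation. /g/ precedes the voiceless obstruent /x/, so it devoices to [k] by assimilation. /sozkefisigxob/ → soskefisikxob.
Rule 5 (final devoicing): /b/ is a voiced stop in word-final position, so it devoices to [p]. /soskefisikxob/ → soskefisikxop.

soskefisikxop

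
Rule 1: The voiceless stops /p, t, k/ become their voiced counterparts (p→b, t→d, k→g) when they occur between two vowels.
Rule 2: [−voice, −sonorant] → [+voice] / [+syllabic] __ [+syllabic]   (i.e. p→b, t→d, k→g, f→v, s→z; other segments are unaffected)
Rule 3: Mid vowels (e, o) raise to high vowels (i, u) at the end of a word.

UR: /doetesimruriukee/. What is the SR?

Rule 1 (intervocalic voicing): /t/ is a voiceless stop between vowels /e/ and /e/, so it voices to [d]. /k/ is a voiceless stop between vowels /u/ and /e/, so it voices to [g]. /doetesimruriukee/ → doedesimruriugee.
Rule 2 (intervocalic voicing): /s/ is a voiceless obstruent between vowels /e/ and /i/, so it voices to [z]. /doedesimruriugee/ → doedezimruriugee.
Rule 3 (final vowel raising): /e/ is a mid vowel in word-final position, so it raises to [i]. /doedezimruriugee/ → doedezimruriugei.

doedezimruriugei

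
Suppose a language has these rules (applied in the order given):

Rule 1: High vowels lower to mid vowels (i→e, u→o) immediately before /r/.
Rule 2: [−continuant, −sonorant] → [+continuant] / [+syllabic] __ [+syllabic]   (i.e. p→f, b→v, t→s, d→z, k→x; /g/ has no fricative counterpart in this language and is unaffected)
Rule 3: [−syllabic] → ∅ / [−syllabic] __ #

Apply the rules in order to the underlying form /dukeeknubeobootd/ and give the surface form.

Rule 1 (pre-rhotic lowering): no segment meets the environment; /dukeeknubeobootd/ is unchanged.
Rule 2 (intervocalic spirantization): /k/ is a stop between vowels /u/ and /e/, so it spirantizes to the fricative [x]. /b/ is a stop between vowels /u/ and /e/, so it spirantizes to the fricative [v]. /b/ is a stop between vowels /o/ and /o/, so it spirantizes to the fricative [v]. /dukeeknubeobootd/ → duxeeknuveovootd.
Rule 3 (final cluster simplification): /d/ is the second consonant of a word-final cluster /td/, so it deletes. /duxeeknuveovootd/ → duxeeknuveovoot.

duxeeknuveovoot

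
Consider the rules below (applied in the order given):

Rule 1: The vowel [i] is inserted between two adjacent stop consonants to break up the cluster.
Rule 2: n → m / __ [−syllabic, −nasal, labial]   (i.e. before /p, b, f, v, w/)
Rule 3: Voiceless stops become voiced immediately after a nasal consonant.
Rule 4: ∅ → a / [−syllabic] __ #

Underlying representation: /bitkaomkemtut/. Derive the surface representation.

bitikaomgemduta

Rule 1 (stop-cluster i-epenthesis): /t/ and /k/ form a stop–stop cluster, so [i] is inserted between them. /bitkaomkemtut/ → bitikaomkemtut.
Rule 2 (nasal place assimilation): no segment meets the environment; /bitikaomkemtut/ is unchanged.
Rule 3 (post-nasal voicing): /k/ is a voiceless stop immediately after the nasal /m/, so it voices to [g]. /t/ is a voiceless stop immediately after the nasal /m/, so it voices to [d]. /bitikaomkemtut/ → bitikaomgemdut.
Rule 4 (final a-epenthesis): the form ends in the consonant /t/, so [a] is inserted word-finally. /bitikaomgemdut/ → bitikaomgemduta.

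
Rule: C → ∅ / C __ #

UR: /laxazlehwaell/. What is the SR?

laxazlehwael

/l/ is the second consonant of a word-final cluster /ll/, so it deletes.
The other instances of /l/, /x/, /z/, /h/, /w/ do not occur in the required environment and remain unchanged.
Surface form: [laxazlehwael].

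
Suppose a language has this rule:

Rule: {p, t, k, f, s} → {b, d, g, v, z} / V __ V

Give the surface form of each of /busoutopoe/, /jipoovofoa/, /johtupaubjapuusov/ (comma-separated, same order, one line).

buzoudoboe, jiboovovoa, johtubaubjabuuzov

/busoutopoe/: /s/ is a voiceless obstruent between vowels /u/ and /o/, so it voices to [z]. /t/ is a voiceless obstruent between vowels /u/ and /o/, so it voices to [d]. /p/ is a voiceless obstruent between vowels /o/ and /o/, so it voices to [b]. → [buzoudoboe].
/jipoovofoa/: /p/ is a voiceless obstruent between vowels /i/ and /o/, so it voices to [b]. /f/ is a voiceless obstruent between vowels /o/ and /o/, so it voices to [v]. → [jiboovovoa].
/johtupaubjapuusov/: /p/ is a voiceless obstruent between vowels /u/ and /a/, so it voices to [b]. /p/ is a voiceless obstruent between vowels /a/ and /u/, so it voices to [b]. /s/ is a voiceless obstruent between vowels /u/ and /o/, so it voices to [z]. → [johtubaubjabuuzov].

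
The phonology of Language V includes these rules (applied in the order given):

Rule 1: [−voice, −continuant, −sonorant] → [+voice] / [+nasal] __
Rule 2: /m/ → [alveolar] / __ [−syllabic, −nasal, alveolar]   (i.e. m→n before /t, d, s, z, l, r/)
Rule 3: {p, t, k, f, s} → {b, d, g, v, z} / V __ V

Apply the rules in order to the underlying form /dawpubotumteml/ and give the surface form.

dawpubodundenl

Rule 1 (post-nasal voicing): /t/ is a voiceless stop immediately after the nasal /m/, so it voices to [d]. /dawpubotumteml/ → dawpubotumdeml.
Rule 2 (nasal place assimilation): /m/ precedes the alveolar consonant /d/, so it assimilates in place to [n]. /m/ precedes the alveolar consonant /l/, so it assimilates in place to [n]. /dawpubotumdeml/ → dawpubotundenl.
Rule 3 (intervocalic voicing): /t/ is a voiceless obstruent between vowels /o/ and /u/, so it voices to [d]. /dawpubotundenl/ → dawpubodundenl.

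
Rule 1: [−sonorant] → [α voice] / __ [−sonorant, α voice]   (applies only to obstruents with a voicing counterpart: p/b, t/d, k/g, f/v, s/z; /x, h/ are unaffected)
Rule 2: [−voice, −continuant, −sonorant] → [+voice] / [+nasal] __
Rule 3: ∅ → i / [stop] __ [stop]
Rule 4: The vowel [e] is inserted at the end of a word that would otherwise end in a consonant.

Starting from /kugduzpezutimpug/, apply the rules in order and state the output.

Rule 1 (regressive voicing assimilation): /z/ precedes the voiceless obstruent /p/, so it devoices to [s] by assimilation. /kugduzpezutimpug/ → kugduspezutimpug.
Rule 2 (post-nasal voicing): /p/ is a voiceless stop immediately after the nasal /m/, so it voices to [b]. /kugduspezutimpug/ → kugduspezutimbug.
Rule 3 (stop-cluster i-epenthesis): /g/ and /d/ form a stop–stop cluster, so [i] is inserted between them. /kugduspezutimbug/ → kugiduspezutimbug.
Rule 4 (final e-epenthesis): the form ends in the consonant /g/, so [e] is inserted word-finally. /kugiduspezutimbug/ → kugiduspezutimbuge.

kugiduspezutimbuge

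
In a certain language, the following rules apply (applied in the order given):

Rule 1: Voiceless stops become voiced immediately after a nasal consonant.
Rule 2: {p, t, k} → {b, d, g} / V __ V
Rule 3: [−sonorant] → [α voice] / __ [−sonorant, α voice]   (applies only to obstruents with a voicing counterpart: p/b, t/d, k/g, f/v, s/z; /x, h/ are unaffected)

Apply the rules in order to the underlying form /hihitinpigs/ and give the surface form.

Rule 1 (post-nasal voicing): /p/ is a voiceless stop immediately after the nasal /n/, so it voices to [b]. /hihitinpigs/ → hihitinbigs.
Rule 2 (intervocalic voicing): /t/ is a voiceless stop between vowels /i/ and /i/, so it voices to [d]. /hihitinbigs/ → hihidinbigs.
Rule 3 (regressive voicing assimilation): /g/ precedes the voiceless obstruent /s/, so it devoices to [k] by assimilation. /hihidinbigs/ → hihidinbiks.

hihidinbiks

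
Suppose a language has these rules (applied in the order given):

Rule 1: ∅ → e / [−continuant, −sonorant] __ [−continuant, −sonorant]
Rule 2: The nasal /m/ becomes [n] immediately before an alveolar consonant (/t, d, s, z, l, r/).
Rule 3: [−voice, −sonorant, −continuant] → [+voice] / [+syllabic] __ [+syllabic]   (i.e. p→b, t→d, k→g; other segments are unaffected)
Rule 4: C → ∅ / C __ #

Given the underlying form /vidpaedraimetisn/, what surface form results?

videbaedraimedis

Rule 1 (stop-cluster e-epenthesis): /d/ and /p/ form a stop–stop cluster, so [e] is inserted between them. /vidpaedraimetisn/ → videpaedraimetisn.
Rule 2 (nasal place assimilation): no segment meets the environment; /videpaedraimetisn/ is unchanged.
Rule 3 (intervocalic voicing): /p/ is a voiceless stop between vowels /e/ and /a/, so it voices to [b]. /t/ is a voiceless stop between vowels /e/ and /i/, so it voices to [d]. /videpaedraimetisn/ → videbaedraimedisn.
Rule 4 (final cluster simplification): /n/ is the second consonant of a word-final cluster /sn/, so it deletes. /videbaedraimedisn/ → videbaedraimedis.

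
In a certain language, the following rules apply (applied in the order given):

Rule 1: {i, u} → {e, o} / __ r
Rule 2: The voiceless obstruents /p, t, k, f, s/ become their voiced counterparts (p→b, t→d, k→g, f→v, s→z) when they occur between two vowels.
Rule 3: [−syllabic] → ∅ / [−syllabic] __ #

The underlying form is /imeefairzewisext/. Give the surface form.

Rule 1 (pre-rhotic lowering): /i/ is a high vowel immediately before /r/, so it lowers to [e]. /imeefairzewisext/ → imeefaerzewisext.
Rule 2 (intervocalic voicing): /f/ is a voiceless obstruent between vowels /e/ and /a/, so it voices to [v]. /s/ is a voiceless obstruent between vowels /i/ and /e/, so it voices to [z]. /imeefaerzewisext/ → imeevaerzewizext.
Rule 3 (final cluster simplification): /t/ is the second consonant of a word-final cluster /xt/, so it deletes. /imeevaerzewizext/ → imeevaerzewizex.

imeevaerzewizex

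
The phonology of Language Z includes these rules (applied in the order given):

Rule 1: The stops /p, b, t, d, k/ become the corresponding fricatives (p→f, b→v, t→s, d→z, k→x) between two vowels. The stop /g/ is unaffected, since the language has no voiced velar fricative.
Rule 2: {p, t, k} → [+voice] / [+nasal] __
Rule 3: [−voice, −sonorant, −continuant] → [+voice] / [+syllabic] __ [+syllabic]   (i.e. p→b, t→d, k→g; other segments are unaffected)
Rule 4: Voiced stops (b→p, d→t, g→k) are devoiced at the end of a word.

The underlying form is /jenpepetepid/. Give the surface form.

jenbefesefit

Rule 1 (intervocalic spirantization): /p/ is a stop between vowels /e/ and /e/, so it spirantizes to the fricative [f]. /t/ is a stop between vowels /e/ and /e/, so it spirantizes to the fricative [s]. /p/ is a stop between vowels /e/ and /i/, so it spirantizes to the fricative [f]. /jenpepetepid/ → jenpefesefid.
Rule 2 (post-nasal voicing): /p/ is a voiceless stop immediately after the nasal /n/, so it voices to [b]. /jenpefesefid/ → jenbefesefid.
Rule 3 (intervocalic voicing): no segment meets the environment; /jenbefesefid/ is unchanged.
Rule 4 (final devoicing): /d/ is a voiced stop in word-final position, so it devoices to [t]. /jenbefesefid/ → jenbefesefit.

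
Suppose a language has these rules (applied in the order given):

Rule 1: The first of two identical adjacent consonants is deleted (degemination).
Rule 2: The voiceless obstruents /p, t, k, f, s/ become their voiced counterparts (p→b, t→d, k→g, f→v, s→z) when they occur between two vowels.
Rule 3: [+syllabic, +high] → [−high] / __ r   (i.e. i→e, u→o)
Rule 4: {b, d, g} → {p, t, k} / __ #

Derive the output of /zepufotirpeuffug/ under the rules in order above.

Rule 1 (degemination): /ff/ is a geminate; the first /f/ deletes. /zepufotirpeuffug/ → zepufotirpeufug.
Rule 2 (intervocalic voicing): /p/ is a voiceless obstruent between vowels /e/ and /u/, so it voices to [b]. /f/ is a voiceless obstruent between vowels /u/ and /o/, so it voices to [v]. /t/ is a voiceless obstruent between vowels /o/ and /i/, so it voices to [d]. /f/ is a voiceless obstruent between vowels /u/ and /u/, so it voices to [v]. /zepufotirpeufug/ → zebuvodirpeuvug.
Rule 3 (pre-rhotic lowering): /i/ is a high vowel immediately before /r/, so it lowers to [e]. /zebuvodirpeuvug/ → zebuvoderpeuvug.
Rule 4 (final devoicing): /g/ is a voiced stop in word-final position, so it devoices to [k]. /zebuvoderpeuvug/ → zebuvoderpeuvuk.

zebuvoderpeuvuk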